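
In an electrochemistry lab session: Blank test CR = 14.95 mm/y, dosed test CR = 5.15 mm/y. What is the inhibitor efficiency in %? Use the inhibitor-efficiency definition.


Apply the inhibitor-efficiency definition: IE = (CR_blank − CR_inh)/CR_blank × 100
IE = (14.95 − 5.15) / 14.95 × 100
IE = 9.8 / 14.95 × 100 = 65.6 %

65.6 %


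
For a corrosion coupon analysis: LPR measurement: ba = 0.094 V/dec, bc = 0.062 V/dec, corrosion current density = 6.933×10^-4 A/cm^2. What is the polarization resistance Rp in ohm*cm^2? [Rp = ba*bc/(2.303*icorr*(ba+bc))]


Apply the Stern-Geary equation: Rp = ba*bc / (2.303*icorr*(ba+bc))
ba*bc = 0.094*0.062 = 0.005828
ba+bc = 0.156; 2.303*icorr*(ba+bc) = 2.303*6.933×10^-4*0.156 = 2.490805×10^-4
Rp = 0.005828 / 2.490805×10^-4 = 23.4 ohm*cm^2

23.4 ohm*cm^2


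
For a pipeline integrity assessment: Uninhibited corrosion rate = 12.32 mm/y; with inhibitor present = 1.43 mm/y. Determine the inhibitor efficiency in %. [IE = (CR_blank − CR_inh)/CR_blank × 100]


Apply the inhibitor-efficiency definition: IE = (CR_blank − CR_inh)/CR_blank × 100
IE = (12.32 − 1.43) / 12.32 × 100
IE = 10.89 / 12.32 × 100 = 88.4 %

88.4 %


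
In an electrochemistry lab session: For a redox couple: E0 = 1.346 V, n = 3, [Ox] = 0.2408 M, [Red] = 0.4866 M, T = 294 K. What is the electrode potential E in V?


Apply the Nernst equation: E = E0 + (RT/nF)*ln([Ox]/[Red])
Step 1: RT/nF = 8.314*294/(3*96485) = 0.00844455 V
Step 2: [Ox]/[Red] = 0.2408/0.4866 = 0.494862
Step 3: ln(0.494862) = -0.703476
Step 4: correction = 0.00844455 * -0.703476 = -0.0059 V
E = 1.346 + -0.0059 = 1.3401 V

1.3401 V


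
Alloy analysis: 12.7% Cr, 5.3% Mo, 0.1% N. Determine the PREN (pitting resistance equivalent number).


Apply the PREN formula: PREN = Cr + 3.3*Mo + 16*N
PREN = 12.7 + 3.3*5.3 + 16*0.1
PREN = 12.7 + 17.49 + 1.6 = 31.79

31.79


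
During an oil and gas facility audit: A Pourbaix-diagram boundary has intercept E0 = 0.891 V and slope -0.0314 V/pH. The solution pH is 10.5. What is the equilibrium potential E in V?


Apply the Pourbaix line equation: E = E0 + slope*pH
E = 0.891 + (-0.0314)*10.5 = 0.891 + (-0.3297) = 0.5613 V
Rounded to 4 decimal places: E = 0.5613 V

0.5613 V


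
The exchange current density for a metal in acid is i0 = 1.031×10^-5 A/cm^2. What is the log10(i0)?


i0 = 1.031×10^-5 A/cm^2
log10(i0) = -4.987

-4.987


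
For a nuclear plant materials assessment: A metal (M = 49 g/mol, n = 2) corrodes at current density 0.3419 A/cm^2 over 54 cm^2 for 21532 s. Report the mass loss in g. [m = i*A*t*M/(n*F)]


Apply Faraday's law: m = i*A*t*M / (n*F)
Total charge passed Q = i*A*t = 0.3419*54*21532 = 397536.7032 C
m = Q*M/(n*F) = 397536.7032*49/(2*96485) = 100.9447 g

100.9447 g


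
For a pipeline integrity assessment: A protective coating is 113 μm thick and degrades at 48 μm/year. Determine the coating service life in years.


Service life = thickness / degradation rate
Life = 113 / 48 = 2.4 years

2.4 years


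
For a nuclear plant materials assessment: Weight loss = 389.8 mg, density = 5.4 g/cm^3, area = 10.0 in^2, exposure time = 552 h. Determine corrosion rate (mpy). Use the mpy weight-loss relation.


Apply the mpy weight-loss relation: CR = 534 * W / (D * A * T)
Numerator: 534 * 389.8 = 208153.2
Denominator: 5.4 * 10.0 * 552 = 29808.0
CR = 208153.2 / 29808.0 = 6.983 mpy

6.983 mpy


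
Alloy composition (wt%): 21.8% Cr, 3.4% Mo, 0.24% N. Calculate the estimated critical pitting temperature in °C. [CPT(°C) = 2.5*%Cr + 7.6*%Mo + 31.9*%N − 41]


Apply the ASTM G48 empirical CPT estimate: CPT(°C) = 2.5*%Cr + 7.6*%Mo + 31.9*%N − 41
2.5*21.8 = 54.5; 7.6*3.4 = 25.84; 31.9*0.24 = 7.656
CPT = 54.5 + 25.84 + 7.656 − 41 = 46.996 °C
Rounded to 0.1 °C: CPT ≈ 47.0 °C

47.0 °C


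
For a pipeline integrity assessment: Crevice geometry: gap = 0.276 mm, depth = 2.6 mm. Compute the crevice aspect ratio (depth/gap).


Aspect ratio = depth / gap
Ratio = 2.6 / 0.276 = 9.4

9.4


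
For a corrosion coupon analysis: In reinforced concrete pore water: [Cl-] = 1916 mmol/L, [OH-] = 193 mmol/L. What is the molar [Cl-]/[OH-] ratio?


Threshold parameter = [Cl-] / [OH-] (molar basis; both in mmol/L, so units cancel)
Ratio = 1916 / 193 = 9.93

9.93


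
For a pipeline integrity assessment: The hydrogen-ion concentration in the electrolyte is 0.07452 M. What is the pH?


pH = −log10[H+]
pH = −log10(0.07452) = 1.13

1.13


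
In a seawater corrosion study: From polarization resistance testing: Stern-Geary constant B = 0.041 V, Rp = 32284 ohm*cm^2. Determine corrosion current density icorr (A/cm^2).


Apply the Stern-Geary relation: icorr = B / Rp
icorr = 0.041 / 32284 = 1.27×10^-6 A/cm^2

1.27×10^-6 A/cm^2


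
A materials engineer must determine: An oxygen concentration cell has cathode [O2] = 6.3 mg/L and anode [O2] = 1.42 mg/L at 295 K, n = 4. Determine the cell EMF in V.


Apply the Nernst concentration-cell relation: E = (RT/nF)*ln(C_cathode/C_anode)
RT/nF = 8.314*295/(4*96485) = 0.00635495 V
ln(6.3/1.42) = 1.48989
E = 0.00635495 * 1.48989 = 0.00947 V

0.00947 V


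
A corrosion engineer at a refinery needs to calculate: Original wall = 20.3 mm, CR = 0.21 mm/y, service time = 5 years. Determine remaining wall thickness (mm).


Remaining wall = original − CR × time
t = 20.3 − 0.21*5 = 20.3 − 1.05 = 19.25 mm

19.25 mm


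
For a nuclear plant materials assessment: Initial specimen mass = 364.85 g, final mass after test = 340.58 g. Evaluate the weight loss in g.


Weight loss = initial − final
WL = 364.85 − 340.58 = 24.27 g

24.27 g


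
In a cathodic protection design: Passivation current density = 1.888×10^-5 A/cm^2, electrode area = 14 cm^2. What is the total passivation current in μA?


I = i_pass * A, then convert A → μA (×10^6)
I = 1.888×10^-5 * 14 * 10^6 = 264.32 μA

264.32 μA


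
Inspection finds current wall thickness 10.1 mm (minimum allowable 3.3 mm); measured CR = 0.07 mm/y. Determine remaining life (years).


Apply the remaining-life relation: RL = (t_current − t_min) / CR
RL = (10.1 − 3.3) / 0.07 = 6.8 / 0.07 = 97.1 years

97.1 years


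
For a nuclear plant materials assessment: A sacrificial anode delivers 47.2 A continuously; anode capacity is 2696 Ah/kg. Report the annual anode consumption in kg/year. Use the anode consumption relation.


Annual consumption = current * hours per year / capacity
Rate = 47.2 * 8760 / 2696 = 153.4 kg/year

153.4 kg/year


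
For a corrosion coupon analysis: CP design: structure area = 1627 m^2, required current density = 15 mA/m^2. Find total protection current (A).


I = area * current density, then convert mA → A (÷1000)
I = 1627 * 15 / 1000 = 24.41 A

24.41 A


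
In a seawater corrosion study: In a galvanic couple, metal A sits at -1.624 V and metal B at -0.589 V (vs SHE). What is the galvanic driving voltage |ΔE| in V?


Driving voltage is the absolute potential difference.
|ΔE| = |-1.624 − (-0.589)| = 1.035 V

1.035 V


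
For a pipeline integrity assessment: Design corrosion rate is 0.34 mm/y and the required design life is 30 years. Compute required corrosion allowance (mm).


Corrosion allowance = CR × design life
CA = 0.34 * 30 = 10.2 mm

10.2 mm


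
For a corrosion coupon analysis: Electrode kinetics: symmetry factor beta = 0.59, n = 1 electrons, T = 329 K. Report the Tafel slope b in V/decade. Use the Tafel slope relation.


Apply the Tafel slope relation: b = 2.303*R*T/(beta*n*F)
Numerator: 2.303 * 8.314 * 329 = 6299.41
Denominator: 0.59 * 1 * 96485 = 56926.15
b = 6299.41 / 56926.15 = 0.111 V/decade

0.111 V/decade


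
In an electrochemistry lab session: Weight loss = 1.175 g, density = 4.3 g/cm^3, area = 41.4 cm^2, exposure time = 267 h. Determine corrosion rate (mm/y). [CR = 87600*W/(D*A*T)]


Apply the mm/y weight-loss relation: CR = 87600 * W / (D * A * T)
Numerator: 87600 * 1.175 = 102930.0
Denominator: 4.3 * 41.4 * 267 = 47531.34
CR = 102930.0 / 47531.34 = 2.16552 mm/y

2.16552 mm/y


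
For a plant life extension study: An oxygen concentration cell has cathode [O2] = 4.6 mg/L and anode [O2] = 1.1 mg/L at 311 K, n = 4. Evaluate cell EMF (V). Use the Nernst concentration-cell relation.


Apply the Nernst concentration-cell relation: E = (RT/nF)*ln(C_cathode/C_anode)
RT/nF = 8.314*311/(4*96485) = 0.00669963 V
ln(4.6/1.1) = 1.43075
E = 0.00669963 * 1.43075 = 0.00959 V

0.00959 V


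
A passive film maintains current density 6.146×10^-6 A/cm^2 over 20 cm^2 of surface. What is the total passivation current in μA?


I = i_pass * A, then convert A → μA (×10^6)
I = 6.146×10^-6 * 20 * 10^6 = 122.92 μA

122.92 μA


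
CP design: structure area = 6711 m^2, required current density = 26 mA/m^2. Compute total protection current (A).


I = area * current density, then convert mA → A (÷1000)
I = 6711 * 26 / 1000 = 174.49 A

174.49 A


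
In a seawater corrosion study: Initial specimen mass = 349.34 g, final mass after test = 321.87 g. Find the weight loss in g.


Weight loss = initial − final
WL = 349.34 − 321.87 = 27.47 g

27.47 g


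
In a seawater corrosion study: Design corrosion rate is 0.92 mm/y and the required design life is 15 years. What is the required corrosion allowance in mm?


Corrosion allowance = CR × design life
CA = 0.92 * 15 = 13.8 mm

13.8 mm


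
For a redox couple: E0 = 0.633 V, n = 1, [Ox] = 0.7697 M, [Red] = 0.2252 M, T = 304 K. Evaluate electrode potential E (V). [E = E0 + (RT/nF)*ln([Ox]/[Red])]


Apply the Nernst equation: E = E0 + (RT/nF)*ln([Ox]/[Red])
Step 1: RT/nF = 8.314*304/(1*96485) = 0.02619533 V
Step 2: [Ox]/[Red] = 0.7697/0.2252 = 3.417851
Step 3: ln(3.417851) = 1.229012
Step 4: correction = 0.02619533 * 1.229012 = 0.0322 V
E = 0.633 + 0.0322 = 0.6652 V

0.6652 V


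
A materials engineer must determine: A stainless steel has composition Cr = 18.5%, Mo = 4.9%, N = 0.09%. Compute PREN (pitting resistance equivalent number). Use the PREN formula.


Apply the PREN formula: PREN = Cr + 3.3*Mo + 16*N
PREN = 18.5 + 3.3*4.9 + 16*0.09
PREN = 18.5 + 16.17 + 1.44 = 36.11

36.11


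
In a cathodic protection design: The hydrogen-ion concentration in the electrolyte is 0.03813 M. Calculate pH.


pH = −log10[H+]
pH = −log10(0.03813) = 1.42

1.42


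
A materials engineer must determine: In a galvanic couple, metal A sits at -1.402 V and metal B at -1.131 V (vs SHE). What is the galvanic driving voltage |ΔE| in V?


Driving voltage is the absolute potential difference.
|ΔE| = |-1.402 − (-1.131)| = 0.271 V

0.271 V


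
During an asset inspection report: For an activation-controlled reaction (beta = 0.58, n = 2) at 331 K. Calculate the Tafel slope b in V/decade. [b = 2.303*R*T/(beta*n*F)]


Apply the Tafel slope relation: b = 2.303*R*T/(beta*n*F)
Numerator: 2.303 * 8.314 * 331 = 6337.7
Denominator: 0.58 * 2 * 96485 = 111922.6
b = 6337.7 / 111922.6 = 0.0566 V/decade

0.0566 V/decade


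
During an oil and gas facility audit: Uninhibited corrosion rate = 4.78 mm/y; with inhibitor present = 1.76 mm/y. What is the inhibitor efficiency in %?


Apply the inhibitor-efficiency definition: IE = (CR_blank − CR_inh)/CR_blank × 100
IE = (4.78 − 1.76) / 4.78 × 100
IE = 3.02 / 4.78 × 100 = 63.2 %

63.2 %


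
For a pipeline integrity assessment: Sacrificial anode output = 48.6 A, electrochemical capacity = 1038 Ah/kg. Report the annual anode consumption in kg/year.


Annual consumption = current * hours per year / capacity
Rate = 48.6 * 8760 / 1038 = 410.2 kg/year

410.2 kg/year


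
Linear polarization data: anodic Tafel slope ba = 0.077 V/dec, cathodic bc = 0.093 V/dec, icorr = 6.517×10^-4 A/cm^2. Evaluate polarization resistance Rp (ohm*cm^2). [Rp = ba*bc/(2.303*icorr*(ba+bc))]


Apply the Stern-Geary equation: Rp = ba*bc / (2.303*icorr*(ba+bc))
ba*bc = 0.077*0.093 = 0.007161
ba+bc = 0.17; 2.303*icorr*(ba+bc) = 2.303*6.517×10^-4*0.17 = 2.5514707×10^-4
Rp = 0.007161 / 2.5514707×10^-4 = 28.07 ohm*cm^2

28.07 ohm*cm^2


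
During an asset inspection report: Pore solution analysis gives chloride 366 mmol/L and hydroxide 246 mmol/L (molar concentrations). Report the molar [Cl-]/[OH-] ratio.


Threshold parameter = [Cl-] / [OH-] (molar basis; both in mmol/L, so units cancel)
Ratio = 366 / 246 = 1.49

1.49


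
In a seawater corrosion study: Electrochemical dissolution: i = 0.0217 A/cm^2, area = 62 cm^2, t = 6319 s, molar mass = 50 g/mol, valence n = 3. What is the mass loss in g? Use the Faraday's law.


Apply Faraday's law: m = i*A*t*M / (n*F)
Total charge passed Q = i*A*t = 0.0217*62*6319 = 8501.5826 C
m = Q*M/(n*F) = 8501.5826*50/(3*96485) = 1.469 g

1.469 g


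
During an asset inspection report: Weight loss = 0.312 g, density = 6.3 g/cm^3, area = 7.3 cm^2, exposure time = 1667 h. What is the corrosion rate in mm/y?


Apply the mm/y weight-loss relation: CR = 87600 * W / (D * A * T)
Numerator: 87600 * 0.312 = 27331.2
Denominator: 6.3 * 7.3 * 1667 = 76665.33
CR = 27331.2 / 76665.33 = 0.3565 mm/y

0.3565 mm/y


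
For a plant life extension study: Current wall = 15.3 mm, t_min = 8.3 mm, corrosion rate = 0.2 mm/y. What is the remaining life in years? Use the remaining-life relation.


Apply the remaining-life relation: RL = (t_current − t_min) / CR
RL = (15.3 − 8.3) / 0.2 = 7.0 / 0.2 = 35.0 years

35.0 years


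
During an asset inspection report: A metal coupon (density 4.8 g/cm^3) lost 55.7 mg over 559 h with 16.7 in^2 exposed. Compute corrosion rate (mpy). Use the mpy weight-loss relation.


Apply the mpy weight-loss relation: CR = 534 * W / (D * A * T)
Numerator: 534 * 55.7 = 29743.8
Denominator: 4.8 * 16.7 * 559 = 44809.44
CR = 29743.8 / 44809.44 = 0.664 mpy

0.664 mpy


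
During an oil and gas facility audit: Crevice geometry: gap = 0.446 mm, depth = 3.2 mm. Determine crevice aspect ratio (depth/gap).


Aspect ratio = depth / gap
Ratio = 3.2 / 0.446 = 7.2

7.2


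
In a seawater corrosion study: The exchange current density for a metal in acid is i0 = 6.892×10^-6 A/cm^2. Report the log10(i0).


i0 = 6.892×10^-6 A/cm^2
log10(i0) = -5.162

-5.162


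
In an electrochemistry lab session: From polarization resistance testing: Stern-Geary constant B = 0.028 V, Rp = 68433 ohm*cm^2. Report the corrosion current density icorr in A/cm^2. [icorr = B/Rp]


Apply the Stern-Geary relation: icorr = B / Rp
icorr = 0.028 / 68433 = 4.092×10^-7 A/cm^2

4.092×10^-7 A/cm^2


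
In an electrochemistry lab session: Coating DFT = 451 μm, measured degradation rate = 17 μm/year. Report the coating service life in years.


Service life = thickness / degradation rate
Life = 451 / 17 = 26.5 years

26.5 years


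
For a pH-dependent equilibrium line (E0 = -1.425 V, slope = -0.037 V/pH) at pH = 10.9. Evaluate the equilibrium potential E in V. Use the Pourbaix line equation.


Apply the Pourbaix line equation: E = E0 + slope*pH
E = -1.425 + (-0.037)*10.9 = -1.425 + (-0.4033) = -1.8283 V
Rounded to 3 decimal places: E = -1.828 V

-1.828 V


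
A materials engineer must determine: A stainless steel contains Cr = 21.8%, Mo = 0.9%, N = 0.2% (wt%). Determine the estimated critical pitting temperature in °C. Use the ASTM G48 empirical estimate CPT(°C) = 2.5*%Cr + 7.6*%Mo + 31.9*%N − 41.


Apply the ASTM G48 empirical CPT estimate: CPT(°C) = 2.5*%Cr + 7.6*%Mo + 31.9*%N − 41
2.5*21.8 = 54.5; 7.6*0.9 = 6.84; 31.9*0.2 = 6.38
CPT = 54.5 + 6.84 + 6.38 − 41 = 26.72 °C
Rounded to 0.1 °C: CPT ≈ 26.7 °C

26.7 °C


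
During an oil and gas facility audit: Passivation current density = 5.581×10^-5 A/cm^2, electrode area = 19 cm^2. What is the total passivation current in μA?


I = i_pass * A, then convert A → μA (×10^6)
I = 5.581×10^-5 * 19 * 10^6 = 1060.39 μA

1060.39 μA


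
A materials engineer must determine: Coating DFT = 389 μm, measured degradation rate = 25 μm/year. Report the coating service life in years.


Service life = thickness / degradation rate
Life = 389 / 25 = 15.6 years

15.6 years


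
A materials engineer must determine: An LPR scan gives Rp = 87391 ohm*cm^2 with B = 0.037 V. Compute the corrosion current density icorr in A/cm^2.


Apply the Stern-Geary relation: icorr = B / Rp
icorr = 0.037 / 87391 = 4.234×10^-7 A/cm^2

4.234×10^-7 A/cm^2


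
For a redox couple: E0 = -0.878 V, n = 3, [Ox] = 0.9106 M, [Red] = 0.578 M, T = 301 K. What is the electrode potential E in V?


Apply the Nernst equation: E = E0 + (RT/nF)*ln([Ox]/[Red])
Step 1: RT/nF = 8.314*301/(3*96485) = 0.00864561 V
Step 2: [Ox]/[Red] = 0.9106/0.578 = 1.575433
Step 3: ln(1.575433) = 0.45453
Step 4: correction = 0.00864561 * 0.45453 = 0.0039 V
E = -0.878 + 0.0039 = -0.8741 V

-0.8741 V


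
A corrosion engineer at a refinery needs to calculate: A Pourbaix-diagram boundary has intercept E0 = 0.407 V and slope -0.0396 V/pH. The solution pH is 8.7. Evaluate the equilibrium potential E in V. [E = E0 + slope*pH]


Apply the Pourbaix line equation: E = E0 + slope*pH
E = 0.407 + (-0.0396)*8.7 = 0.407 + (-0.34452) = 0.06248 V
Rounded to 4 decimal places: E = 0.0625 V

0.0625 V


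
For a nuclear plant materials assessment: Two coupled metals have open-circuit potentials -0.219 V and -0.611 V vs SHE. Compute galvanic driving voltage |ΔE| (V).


Driving voltage is the absolute potential difference.
|ΔE| = |-0.219 − (-0.611)| = 0.392 V

0.392 V


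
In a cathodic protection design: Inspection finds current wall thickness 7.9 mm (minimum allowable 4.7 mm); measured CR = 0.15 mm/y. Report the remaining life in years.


Apply the remaining-life relation: RL = (t_current − t_min) / CR
RL = (7.9 − 4.7) / 0.15 = 3.2 / 0.15 = 21.3 years

21.3 years


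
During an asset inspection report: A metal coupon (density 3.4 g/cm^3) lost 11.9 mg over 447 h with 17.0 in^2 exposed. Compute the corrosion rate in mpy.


Apply the mpy weight-loss relation: CR = 534 * W / (D * A * T)
Numerator: 534 * 11.9 = 6354.6
Denominator: 3.4 * 17.0 * 447 = 25836.6
CR = 6354.6 / 25836.6 = 0.24595 mpy

0.24595 mpy


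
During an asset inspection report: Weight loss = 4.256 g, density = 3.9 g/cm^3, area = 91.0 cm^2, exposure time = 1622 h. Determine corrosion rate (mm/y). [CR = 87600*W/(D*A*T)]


Apply the mm/y weight-loss relation: CR = 87600 * W / (D * A * T)
Numerator: 87600 * 4.256 = 372825.6
Denominator: 3.9 * 91.0 * 1622 = 575647.8
CR = 372825.6 / 575647.8 = 0.6477 mm/y

0.6477 mm/y


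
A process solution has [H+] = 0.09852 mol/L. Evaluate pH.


pH = −log10[H+]
pH = −log10(0.09852) = 1.01

1.01


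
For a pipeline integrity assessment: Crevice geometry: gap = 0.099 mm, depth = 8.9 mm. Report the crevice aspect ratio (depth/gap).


Aspect ratio = depth / gap
Ratio = 8.9 / 0.099 = 89.9

89.9


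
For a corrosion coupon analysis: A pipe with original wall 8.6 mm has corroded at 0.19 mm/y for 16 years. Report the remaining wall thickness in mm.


Remaining wall = original − CR × time
t = 8.6 − 0.19*16 = 8.6 − 3.04 = 5.56 mm

5.56 mm


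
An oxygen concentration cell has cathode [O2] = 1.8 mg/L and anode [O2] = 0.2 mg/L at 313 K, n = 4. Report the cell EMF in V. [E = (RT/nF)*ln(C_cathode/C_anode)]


Apply the Nernst concentration-cell relation: E = (RT/nF)*ln(C_cathode/C_anode)
RT/nF = 8.314*313/(4*96485) = 0.00674271 V
ln(1.8/0.2) = 2.19722
E = 0.00674271 * 2.19722 = 0.01482 V

0.01482 V


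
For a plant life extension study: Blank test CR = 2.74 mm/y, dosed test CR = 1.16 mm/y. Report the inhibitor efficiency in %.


Apply the inhibitor-efficiency definition: IE = (CR_blank − CR_inh)/CR_blank × 100
IE = (2.74 − 1.16) / 2.74 × 100
IE = 1.58 / 2.74 × 100 = 57.7 %

57.7 %


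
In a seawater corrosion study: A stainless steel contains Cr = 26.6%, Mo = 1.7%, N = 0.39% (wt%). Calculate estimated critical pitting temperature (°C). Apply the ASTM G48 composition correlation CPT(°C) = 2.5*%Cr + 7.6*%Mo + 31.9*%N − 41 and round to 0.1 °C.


Apply the ASTM G48 empirical CPT estimate: CPT(°C) = 2.5*%Cr + 7.6*%Mo + 31.9*%N − 41
2.5*26.6 = 66.5; 7.6*1.7 = 12.92; 31.9*0.39 = 12.441
CPT = 66.5 + 12.92 + 12.441 − 41 = 50.861 °C
Rounded to 0.1 °C: CPT ≈ 50.9 °C

50.9 °C


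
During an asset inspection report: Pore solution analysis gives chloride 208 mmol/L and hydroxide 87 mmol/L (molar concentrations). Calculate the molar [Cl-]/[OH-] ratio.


Threshold parameter = [Cl-] / [OH-] (molar basis; both in mmol/L, so units cancel)
Ratio = 208 / 87 = 2.39

2.39


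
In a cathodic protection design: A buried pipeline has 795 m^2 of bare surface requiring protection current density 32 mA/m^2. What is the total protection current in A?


I = area * current density, then convert mA → A (÷1000)
I = 795 * 32 / 1000 = 25.44 A

25.44 A


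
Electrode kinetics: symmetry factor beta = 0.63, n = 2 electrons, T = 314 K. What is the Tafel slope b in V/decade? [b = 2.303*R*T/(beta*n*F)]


Apply the Tafel slope relation: b = 2.303*R*T/(beta*n*F)
Numerator: 2.303 * 8.314 * 314 = 6012.2
Denominator: 0.63 * 2 * 96485 = 121571.1
b = 6012.2 / 121571.1 = 0.0495 V/decade

0.0495 V/decade


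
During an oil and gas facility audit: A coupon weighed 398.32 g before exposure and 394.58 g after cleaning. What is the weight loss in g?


Weight loss = initial − final
WL = 398.32 − 394.58 = 3.74 g

3.74 g


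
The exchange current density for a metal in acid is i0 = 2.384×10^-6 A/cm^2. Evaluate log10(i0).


i0 = 2.384×10^-6 A/cm^2
log10(i0) = -5.623

-5.623


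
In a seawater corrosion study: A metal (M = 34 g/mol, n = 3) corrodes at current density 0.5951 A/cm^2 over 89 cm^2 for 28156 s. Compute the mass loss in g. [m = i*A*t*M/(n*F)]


Apply Faraday's law: m = i*A*t*M / (n*F)
Total charge passed Q = i*A*t = 0.5951*89*28156 = 1491251.5684 C
m = Q*M/(n*F) = 1491251.5684*34/(3*96485) = 175.16558 g

175.16558 g


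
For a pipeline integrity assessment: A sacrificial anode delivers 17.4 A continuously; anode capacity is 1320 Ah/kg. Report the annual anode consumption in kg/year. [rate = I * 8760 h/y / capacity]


Annual consumption = current * hours per year / capacity
Rate = 17.4 * 8760 / 1320 = 115.5 kg/year

115.5 kg/year


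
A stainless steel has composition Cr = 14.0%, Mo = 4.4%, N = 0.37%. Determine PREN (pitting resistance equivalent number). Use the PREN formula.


Apply the PREN formula: PREN = Cr + 3.3*Mo + 16*N
PREN = 14.0 + 3.3*4.4 + 16*0.37
PREN = 14.0 + 14.52 + 5.92 = 34.44

34.44


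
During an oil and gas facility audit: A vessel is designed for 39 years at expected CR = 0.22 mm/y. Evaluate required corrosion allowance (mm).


Corrosion allowance = CR × design life
CA = 0.22 * 39 = 8.58 mm

8.58 mm


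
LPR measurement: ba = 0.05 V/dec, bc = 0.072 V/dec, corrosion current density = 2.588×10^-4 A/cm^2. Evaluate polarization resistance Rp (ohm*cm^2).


Apply the Stern-Geary equation: Rp = ba*bc / (2.303*icorr*(ba+bc))
ba*bc = 0.05*0.072 = 0.0036
ba+bc = 0.122; 2.303*icorr*(ba+bc) = 2.303*2.588×10^-4*0.122 = 7.2714001×10^-5
Rp = 0.0036 / 7.2714001×10^-5 = 49.5 ohm*cm^2

49.5 ohm*cm^2


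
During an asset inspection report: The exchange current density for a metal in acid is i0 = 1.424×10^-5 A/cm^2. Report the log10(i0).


i0 = 1.424×10^-5 A/cm^2
log10(i0) = -4.846

-4.846


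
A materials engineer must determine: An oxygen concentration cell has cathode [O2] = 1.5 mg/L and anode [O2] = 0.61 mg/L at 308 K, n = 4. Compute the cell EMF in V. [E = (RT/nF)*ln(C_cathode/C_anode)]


Apply the Nernst concentration-cell relation: E = (RT/nF)*ln(C_cathode/C_anode)
RT/nF = 8.314*308/(4*96485) = 0.006635 V
ln(1.5/0.61) = 0.89976
E = 0.006635 * 0.89976 = 0.00597 V

0.00597 V


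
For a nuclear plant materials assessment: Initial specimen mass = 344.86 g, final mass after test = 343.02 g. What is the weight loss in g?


Weight loss = initial − final
WL = 344.86 − 343.02 = 1.84 g

1.84 g


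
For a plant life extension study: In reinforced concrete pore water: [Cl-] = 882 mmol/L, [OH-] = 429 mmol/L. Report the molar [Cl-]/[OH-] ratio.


Threshold parameter = [Cl-] / [OH-] (molar basis; both in mmol/L, so units cancel)
Ratio = 882 / 429 = 2.06

2.06


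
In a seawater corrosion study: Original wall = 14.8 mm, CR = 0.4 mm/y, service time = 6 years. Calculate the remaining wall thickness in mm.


Remaining wall = original − CR × time
t = 14.8 − 0.4*6 = 14.8 − 2.4 = 12.4 mm

12.4 mm


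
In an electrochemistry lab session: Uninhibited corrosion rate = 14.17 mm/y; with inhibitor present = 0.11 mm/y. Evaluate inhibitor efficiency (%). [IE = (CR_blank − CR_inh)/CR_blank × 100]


Apply the inhibitor-efficiency definition: IE = (CR_blank − CR_inh)/CR_blank × 100
IE = (14.17 − 0.11) / 14.17 × 100
IE = 14.06 / 14.17 × 100 = 99.2 %

99.2 %


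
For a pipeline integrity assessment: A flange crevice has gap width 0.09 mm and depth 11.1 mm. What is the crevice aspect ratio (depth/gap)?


Aspect ratio = depth / gap
Ratio = 11.1 / 0.09 = 123.3

123.3


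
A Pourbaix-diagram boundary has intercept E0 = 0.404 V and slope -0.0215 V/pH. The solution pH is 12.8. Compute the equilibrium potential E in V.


Apply the Pourbaix line equation: E = E0 + slope*pH
E = 0.404 + (-0.0215)*12.8 = 0.404 + (-0.2752) = 0.1288 V
Rounded to 3 decimal places: E = 0.129 V

0.129 V


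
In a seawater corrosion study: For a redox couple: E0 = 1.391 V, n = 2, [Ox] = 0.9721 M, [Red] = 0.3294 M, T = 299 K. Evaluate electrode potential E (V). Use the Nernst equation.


Apply the Nernst equation: E = E0 + (RT/nF)*ln([Ox]/[Red])
Step 1: RT/nF = 8.314*299/(2*96485) = 0.01288224 V
Step 2: [Ox]/[Red] = 0.9721/0.3294 = 2.951123
Step 3: ln(2.951123) = 1.082186
Step 4: correction = 0.01288224 * 1.082186 = 0.014 V
E = 1.391 + 0.014 = 1.405 V

1.405 V


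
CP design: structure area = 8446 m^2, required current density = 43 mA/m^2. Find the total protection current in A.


I = area * current density, then convert mA → A (÷1000)
I = 8446 * 43 / 1000 = 363.18 A

363.18 A


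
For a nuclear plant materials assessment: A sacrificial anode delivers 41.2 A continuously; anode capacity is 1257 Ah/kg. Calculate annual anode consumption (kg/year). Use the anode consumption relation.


Annual consumption = current * hours per year / capacity
Rate = 41.2 * 8760 / 1257 = 287.1 kg/year

287.1 kg/year


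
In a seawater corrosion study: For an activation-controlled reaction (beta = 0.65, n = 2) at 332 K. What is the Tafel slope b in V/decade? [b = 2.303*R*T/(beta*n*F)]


Apply the Tafel slope relation: b = 2.303*R*T/(beta*n*F)
Numerator: 2.303 * 8.314 * 332 = 6356.85
Denominator: 0.65 * 2 * 96485 = 125430.5
b = 6356.85 / 125430.5 = 0.051 V/decade

0.051 V/decade


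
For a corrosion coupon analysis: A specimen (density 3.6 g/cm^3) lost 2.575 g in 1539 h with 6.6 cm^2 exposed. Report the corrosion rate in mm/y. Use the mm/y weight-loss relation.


Apply the mm/y weight-loss relation: CR = 87600 * W / (D * A * T)
Numerator: 87600 * 2.575 = 225570.0
Denominator: 3.6 * 6.6 * 1539 = 36566.64
CR = 225570.0 / 36566.64 = 6.16874 mm/y

6.16874 mm/y


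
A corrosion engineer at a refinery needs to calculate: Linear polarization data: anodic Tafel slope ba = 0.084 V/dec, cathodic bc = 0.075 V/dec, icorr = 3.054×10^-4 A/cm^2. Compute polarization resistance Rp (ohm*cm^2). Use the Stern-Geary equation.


Apply the Stern-Geary equation: Rp = ba*bc / (2.303*icorr*(ba+bc))
ba*bc = 0.084*0.075 = 0.0063
ba+bc = 0.159; 2.303*icorr*(ba+bc) = 2.303*3.054×10^-4*0.159 = 1.1183046×10^-4
Rp = 0.0063 / 1.1183046×10^-4 = 56.3 ohm*cm^2

56.3 ohm*cm^2


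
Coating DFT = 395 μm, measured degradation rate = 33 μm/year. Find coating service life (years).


Service life = thickness / degradation rate
Life = 395 / 33 = 12.0 years

12.0 years


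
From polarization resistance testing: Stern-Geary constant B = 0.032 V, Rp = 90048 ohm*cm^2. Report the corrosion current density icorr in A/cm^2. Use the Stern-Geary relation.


Apply the Stern-Geary relation: icorr = B / Rp
icorr = 0.032 / 90048 = 3.554×10^-7 A/cm^2

3.554×10^-7 A/cm^2


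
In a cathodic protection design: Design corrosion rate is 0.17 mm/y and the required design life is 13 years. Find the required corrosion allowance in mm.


Corrosion allowance = CR × design life
CA = 0.17 * 13 = 2.21 mm

2.21 mm


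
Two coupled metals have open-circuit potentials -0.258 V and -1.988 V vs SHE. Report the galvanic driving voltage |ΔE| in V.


Driving voltage is the absolute potential difference.
|ΔE| = |-0.258 − (-1.988)| = 1.73 V

1.73 V


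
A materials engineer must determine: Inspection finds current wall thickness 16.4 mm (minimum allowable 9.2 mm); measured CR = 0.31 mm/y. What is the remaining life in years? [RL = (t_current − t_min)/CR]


Apply the remaining-life relation: RL = (t_current − t_min) / CR
RL = (16.4 − 9.2) / 0.31 = 7.2 / 0.31 = 23.2 years

23.2 years


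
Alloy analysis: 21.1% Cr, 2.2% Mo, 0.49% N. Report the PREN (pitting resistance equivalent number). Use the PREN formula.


Apply the PREN formula: PREN = Cr + 3.3*Mo + 16*N
PREN = 21.1 + 3.3*2.2 + 16*0.49
PREN = 21.1 + 7.26 + 7.84 = 36.2

36.2


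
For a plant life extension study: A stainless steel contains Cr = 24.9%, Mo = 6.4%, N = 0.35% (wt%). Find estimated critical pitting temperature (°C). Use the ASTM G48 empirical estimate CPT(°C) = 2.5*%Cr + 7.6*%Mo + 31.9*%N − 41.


Apply the ASTM G48 empirical CPT estimate: CPT(°C) = 2.5*%Cr + 7.6*%Mo + 31.9*%N − 41
2.5*24.9 = 62.25; 7.6*6.4 = 48.64; 31.9*0.35 = 11.165
CPT = 62.25 + 48.64 + 11.165 − 41 = 81.055 °C
Rounded to 0.1 °C: CPT ≈ 81.1 °C

81.1 °C


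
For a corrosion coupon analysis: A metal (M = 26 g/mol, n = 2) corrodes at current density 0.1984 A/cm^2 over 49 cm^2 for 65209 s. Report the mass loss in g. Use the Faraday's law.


Apply Faraday's law: m = i*A*t*M / (n*F)
Total charge passed Q = i*A*t = 0.1984*49*65209 = 633935.8144 C
m = Q*M/(n*F) = 633935.8144*26/(2*96485) = 85.41396 g

85.41396 g


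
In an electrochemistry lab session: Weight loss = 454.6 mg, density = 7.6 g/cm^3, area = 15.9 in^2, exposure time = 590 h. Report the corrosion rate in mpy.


Apply the mpy weight-loss relation: CR = 534 * W / (D * A * T)
Numerator: 534 * 454.6 = 242756.4
Denominator: 7.6 * 15.9 * 590 = 71295.6
CR = 242756.4 / 71295.6 = 3.4049 mpy

3.4049 mpy


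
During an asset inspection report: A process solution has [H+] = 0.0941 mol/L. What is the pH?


pH = −log10[H+]
pH = −log10(0.0941) = 1.03

1.03


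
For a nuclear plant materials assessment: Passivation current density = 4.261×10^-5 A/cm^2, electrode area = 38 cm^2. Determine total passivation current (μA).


I = i_pass * A, then convert A → μA (×10^6)
I = 4.261×10^-5 * 38 * 10^6 = 1619.18 μA

1619.18 μA


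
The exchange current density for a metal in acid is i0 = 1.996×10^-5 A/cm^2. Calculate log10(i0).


i0 = 1.996×10^-5 A/cm^2
log10(i0) = -4.7

-4.7


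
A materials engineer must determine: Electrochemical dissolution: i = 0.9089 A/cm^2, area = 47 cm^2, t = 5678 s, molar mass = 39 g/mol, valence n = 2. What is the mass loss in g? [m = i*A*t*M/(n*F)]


Apply Faraday's law: m = i*A*t*M / (n*F)
Total charge passed Q = i*A*t = 0.9089*47*5678 = 242554.5074 C
m = Q*M/(n*F) = 242554.5074*39/(2*96485) = 49.02123 g

49.02123 g


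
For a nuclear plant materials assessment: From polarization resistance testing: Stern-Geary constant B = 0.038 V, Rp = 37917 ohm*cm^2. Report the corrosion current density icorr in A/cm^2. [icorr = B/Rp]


Apply the Stern-Geary relation: icorr = B / Rp
icorr = 0.038 / 37917 = 1.002×10^-6 A/cm^2

1.002×10^-6 A/cm^2


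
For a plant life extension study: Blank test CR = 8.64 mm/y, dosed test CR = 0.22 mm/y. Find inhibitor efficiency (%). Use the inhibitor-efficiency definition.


Apply the inhibitor-efficiency definition: IE = (CR_blank − CR_inh)/CR_blank × 100
IE = (8.64 − 0.22) / 8.64 × 100
IE = 8.42 / 8.64 × 100 = 97.5 %

97.5 %


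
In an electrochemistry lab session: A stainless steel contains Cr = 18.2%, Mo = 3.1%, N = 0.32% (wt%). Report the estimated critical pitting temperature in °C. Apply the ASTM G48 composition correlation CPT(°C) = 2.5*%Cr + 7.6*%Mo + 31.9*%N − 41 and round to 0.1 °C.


Apply the ASTM G48 empirical CPT estimate: CPT(°C) = 2.5*%Cr + 7.6*%Mo + 31.9*%N − 41
2.5*18.2 = 45.5; 7.6*3.1 = 23.56; 31.9*0.32 = 10.208
CPT = 45.5 + 23.56 + 10.208 − 41 = 38.268 °C
Rounded to 0.1 °C: CPT ≈ 38.3 °C

38.3 °C


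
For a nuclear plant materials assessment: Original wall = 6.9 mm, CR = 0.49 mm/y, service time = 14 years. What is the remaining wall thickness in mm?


Remaining wall = original − CR × time
t = 6.9 − 0.49*14 = 6.9 − 6.86 = 0.04 mm

0.04 mm


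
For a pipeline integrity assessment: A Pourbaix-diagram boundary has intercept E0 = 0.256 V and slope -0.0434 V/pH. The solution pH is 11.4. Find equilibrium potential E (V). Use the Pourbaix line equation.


Apply the Pourbaix line equation: E = E0 + slope*pH
E = 0.256 + (-0.0434)*11.4 = 0.256 + (-0.49476) = -0.23876 V
Rounded to 3 decimal places: E = -0.239 V

-0.239 V


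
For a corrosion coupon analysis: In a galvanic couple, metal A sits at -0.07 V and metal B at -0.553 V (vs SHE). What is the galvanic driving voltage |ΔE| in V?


Driving voltage is the absolute potential difference.
|ΔE| = |-0.07 − (-0.553)| = 0.483 V

0.483 V


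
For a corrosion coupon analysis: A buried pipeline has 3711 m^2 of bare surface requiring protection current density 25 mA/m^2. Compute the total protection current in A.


I = area * current density, then convert mA → A (÷1000)
I = 3711 * 25 / 1000 = 92.78 A

92.78 A


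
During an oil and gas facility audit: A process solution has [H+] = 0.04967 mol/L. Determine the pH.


pH = −log10[H+]
pH = −log10(0.04967) = 1.3

1.3


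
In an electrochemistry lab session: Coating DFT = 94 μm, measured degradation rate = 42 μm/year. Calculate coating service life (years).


Service life = thickness / degradation rate
Life = 94 / 42 = 2.2 years

2.2 years


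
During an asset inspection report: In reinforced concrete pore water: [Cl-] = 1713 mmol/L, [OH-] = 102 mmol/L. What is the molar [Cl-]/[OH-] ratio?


Threshold parameter = [Cl-] / [OH-] (molar basis; both in mmol/L, so units cancel)
Ratio = 1713 / 102 = 16.79

16.79


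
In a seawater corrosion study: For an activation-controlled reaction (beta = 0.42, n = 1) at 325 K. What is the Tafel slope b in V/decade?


Apply the Tafel slope relation: b = 2.303*R*T/(beta*n*F)
Numerator: 2.303 * 8.314 * 325 = 6222.82
Denominator: 0.42 * 1 * 96485 = 40523.7
b = 6222.82 / 40523.7 = 0.1536 V/decade

0.1536 V/decade


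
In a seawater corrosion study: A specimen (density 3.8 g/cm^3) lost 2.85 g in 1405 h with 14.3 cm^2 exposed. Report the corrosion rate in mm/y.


Apply the mm/y weight-loss relation: CR = 87600 * W / (D * A * T)
Numerator: 87600 * 2.85 = 249660.0
Denominator: 3.8 * 14.3 * 1405 = 76347.7
CR = 249660.0 / 76347.7 = 3.27004 mm/y

3.27004 mm/y


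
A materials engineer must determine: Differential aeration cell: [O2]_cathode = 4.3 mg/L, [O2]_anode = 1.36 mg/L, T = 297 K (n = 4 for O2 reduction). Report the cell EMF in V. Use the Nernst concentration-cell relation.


Apply the Nernst concentration-cell relation: E = (RT/nF)*ln(C_cathode/C_anode)
RT/nF = 8.314*297/(4*96485) = 0.00639804 V
ln(4.3/1.36) = 1.15113
E = 0.00639804 * 1.15113 = 0.00736 V

0.00736 V


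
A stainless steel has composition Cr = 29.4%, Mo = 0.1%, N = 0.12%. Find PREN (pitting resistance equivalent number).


Apply the PREN formula: PREN = Cr + 3.3*Mo + 16*N
PREN = 29.4 + 3.3*0.1 + 16*0.12
PREN = 29.4 + 0.33 + 1.92 = 31.65

31.65


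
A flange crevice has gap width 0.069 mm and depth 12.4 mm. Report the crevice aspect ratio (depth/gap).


Aspect ratio = depth / gap
Ratio = 12.4 / 0.069 = 179.7

179.7


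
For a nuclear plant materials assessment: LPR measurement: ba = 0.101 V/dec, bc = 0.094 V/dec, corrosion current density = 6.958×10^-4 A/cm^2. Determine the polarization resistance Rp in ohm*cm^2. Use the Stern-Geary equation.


Apply the Stern-Geary equation: Rp = ba*bc / (2.303*icorr*(ba+bc))
ba*bc = 0.101*0.094 = 0.009494
ba+bc = 0.195; 2.303*icorr*(ba+bc) = 2.303*6.958×10^-4*0.195 = 3.1247334×10^-4
Rp = 0.009494 / 3.1247334×10^-4 = 30.38 ohm*cm^2

30.38 ohm*cm^2


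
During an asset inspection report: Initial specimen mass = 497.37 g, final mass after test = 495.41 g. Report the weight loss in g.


Weight loss = initial − final
WL = 497.37 − 495.41 = 1.96 g

1.96 g


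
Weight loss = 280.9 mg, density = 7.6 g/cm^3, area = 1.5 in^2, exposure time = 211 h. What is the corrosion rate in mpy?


Apply the mpy weight-loss relation: CR = 534 * W / (D * A * T)
Numerator: 534 * 280.9 = 150000.6
Denominator: 7.6 * 1.5 * 211 = 2405.4
CR = 150000.6 / 2405.4 = 62.35994 mpy

62.35994 mpy


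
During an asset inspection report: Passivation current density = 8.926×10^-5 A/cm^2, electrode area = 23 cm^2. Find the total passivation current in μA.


I = i_pass * A, then convert A → μA (×10^6)
I = 8.926×10^-5 * 23 * 10^6 = 2052.98 μA

2052.98 μA


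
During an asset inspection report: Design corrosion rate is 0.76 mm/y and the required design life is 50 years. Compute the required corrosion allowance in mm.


Corrosion allowance = CR × design life
CA = 0.76 * 50 = 38.0 mm

38.0 mm


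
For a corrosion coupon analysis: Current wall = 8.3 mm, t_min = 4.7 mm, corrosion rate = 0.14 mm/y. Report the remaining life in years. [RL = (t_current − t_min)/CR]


Apply the remaining-life relation: RL = (t_current − t_min) / CR
RL = (8.3 − 4.7) / 0.14 = 3.6 / 0.14 = 25.7 years

25.7 years


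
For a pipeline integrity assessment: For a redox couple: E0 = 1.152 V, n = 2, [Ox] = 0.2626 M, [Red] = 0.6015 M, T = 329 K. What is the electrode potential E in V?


Apply the Nernst equation: E = E0 + (RT/nF)*ln([Ox]/[Red])
Step 1: RT/nF = 8.314*329/(2*96485) = 0.01417477 V
Step 2: [Ox]/[Red] = 0.2626/0.6015 = 0.436575
Step 3: ln(0.436575) = -0.828795
Step 4: correction = 0.01417477 * -0.828795 = -0.0117 V
E = 1.152 + -0.0117 = 1.1403 V

1.1403 V


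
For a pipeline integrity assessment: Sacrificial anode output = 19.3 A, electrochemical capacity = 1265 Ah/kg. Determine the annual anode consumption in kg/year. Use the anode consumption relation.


Annual consumption = current * hours per year / capacity
Rate = 19.3 * 8760 / 1265 = 133.7 kg/year

133.7 kg/year


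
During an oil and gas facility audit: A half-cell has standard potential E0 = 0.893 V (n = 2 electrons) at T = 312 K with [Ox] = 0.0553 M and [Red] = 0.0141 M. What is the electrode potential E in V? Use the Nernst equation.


Apply the Nernst equation: E = E0 + (RT/nF)*ln([Ox]/[Red])
Step 1: RT/nF = 8.314*312/(2*96485) = 0.01344234 V
Step 2: [Ox]/[Red] = 0.0553/0.0141 = 3.921986
Step 3: ln(3.921986) = 1.366598
Step 4: correction = 0.01344234 * 1.366598 = 0.018 V
E = 0.893 + 0.018 = 0.911 V

0.911 V


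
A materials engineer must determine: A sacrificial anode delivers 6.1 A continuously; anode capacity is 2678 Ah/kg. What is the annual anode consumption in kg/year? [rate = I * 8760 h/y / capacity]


Annual consumption = current * hours per year / capacity
Rate = 6.1 * 8760 / 2678 = 20.0 kg/year

20.0 kg/year


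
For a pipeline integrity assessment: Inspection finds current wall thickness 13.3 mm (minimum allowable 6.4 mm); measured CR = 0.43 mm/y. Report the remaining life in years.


Apply the remaining-life relation: RL = (t_current − t_min) / CR
RL = (13.3 − 6.4) / 0.43 = 6.9 / 0.43 = 16.0 years

16.0 years


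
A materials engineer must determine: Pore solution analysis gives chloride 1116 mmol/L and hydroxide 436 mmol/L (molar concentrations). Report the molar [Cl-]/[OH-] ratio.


Threshold parameter = [Cl-] / [OH-] (molar basis; both in mmol/L, so units cancel)
Ratio = 1116 / 436 = 2.56

2.56
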